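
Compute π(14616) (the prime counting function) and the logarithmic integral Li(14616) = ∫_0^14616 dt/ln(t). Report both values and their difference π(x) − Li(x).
π(14616) = 1710;  Li(14616) ≈ 1736.64;  π(x) − Li(x) ≈ -26.64.

Direct count of primes ≤ 14616 gives π(14616) = 1710. Numerical evaluation of the logarithmic integral gives Li(14616) ≈ 1736.64. The difference π(x) − Li(x) ≈ -26.64 is typically negative for small/moderate x (Li(x) overestimates), though Littlewood's theorem shows this sign changes infinitely often.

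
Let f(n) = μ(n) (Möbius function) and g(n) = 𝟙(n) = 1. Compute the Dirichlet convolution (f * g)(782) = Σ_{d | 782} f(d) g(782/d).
(μ * 𝟙)(782) = 0

Divisors of 782: [1, 2, 17, 23, 34, 46, 391, 782]. For each d | 782:
  d = 1: μ(1) · 𝟙(782/1) = 1 · 1 = 1
  d = 2: μ(2) · 𝟙(782/2) = -1 · 1 = -1
  d = 17: μ(17) · 𝟙(782/17) = -1 · 1 = -1
  d = 23: μ(23) · 𝟙(782/23) = -1 · 1 = -1
  d = 34: μ(34) · 𝟙(782/34) = 1 · 1 = 1
  d = 46: μ(46) · 𝟙(782/46) = 1 · 1 = 1
  d = 391: μ(391) · 𝟙(782/391) = 1 · 1 = 1
  d = 782: μ(782) · 𝟙(782/782) = -1 · 1 = -1
Summing: (μ * 𝟙)(782) = 1 + -1 + -1 + -1 + 1 + 1 + 1 + -1 = 0.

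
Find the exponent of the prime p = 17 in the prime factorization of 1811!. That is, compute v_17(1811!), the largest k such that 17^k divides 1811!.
v_17(1811!) = 112

Legendre's formula: v_p(n!) = Σ_{k ≥ 1} ⌊n / p^k⌋. For p = 17, n = 1811, the terms are:
  ⌊1811/17^1⌋ = ⌊1811/17⌋ = 106
  ⌊1811/17^2⌋ = ⌊1811/289⌋ = 6
(the next term ⌊1811/17^3⌋ = 0, terminating the sum). Summing: v_17(1811!) = 106 + 6 = 112.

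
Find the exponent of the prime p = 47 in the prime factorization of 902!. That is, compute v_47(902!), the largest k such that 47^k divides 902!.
v_47(902!) = 19

Legendre's formula: v_p(n!) = Σ_{k ≥ 1} ⌊n / p^k⌋. For p = 47, n = 902, the terms are:
  ⌊902/47^1⌋ = ⌊902/47⌋ = 19
(the next term ⌊902/47^2⌋ = 0, terminating the sum). Summing: v_47(902!) = 19 = 19.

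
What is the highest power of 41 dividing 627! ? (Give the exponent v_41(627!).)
v_41(627!) = 15

Legendre's formula: v_p(n!) = Σ_{k ≥ 1} ⌊n / p^k⌋. For p = 41, n = 627, the terms are:
  ⌊627/41^1⌋ = ⌊627/41⌋ = 15
(the next term ⌊627/41^2⌋ = 0, terminating the sum). Summing: v_41(627!) = 15 = 15.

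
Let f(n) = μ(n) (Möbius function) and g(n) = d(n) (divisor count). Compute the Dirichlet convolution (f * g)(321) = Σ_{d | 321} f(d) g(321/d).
(μ * d)(321) = 1

Divisors of 321: [1, 3, 107, 321]. For each d | 321:
  d = 1: μ(1) · d(321/1) = 1 · 4 = 4
  d = 3: μ(3) · d(321/3) = -1 · 2 = -2
  d = 107: μ(107) · d(321/107) = -1 · 2 = -2
  d = 321: μ(321) · d(321/321) = 1 · 1 = 1
Summing: (μ * d)(321) = 4 + -2 + -2 + 1 = 1.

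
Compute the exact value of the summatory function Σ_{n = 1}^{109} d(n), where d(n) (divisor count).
Σ_{n ≤ 109} d(n) = 530

Compute d(n) for each 1 ≤ n ≤ 109: d(1) = 1, d(2) = 2, d(3) = 2, d(4) = 3, d(5) = 2, d(6) = 4, d(7) = 2, d(8) = 4, d(9) = 3, d(10) = 4, d(11) = 2, d(12) = 6, d(13) = 2, d(14) = 4, d(15) = 4, d(16) = 5, d(17) = 2, d(18) = 6, d(19) = 2, d(20) = 6, d(21) = 4, d(22) = 4, d(23) = 2, d(24) = 8, d(25) = 3, d(26) = 4, d(27) = 4, d(28) = 6, d(29) = 2, d(30) = 8, d(31) = 2, d(32) = 6, d(33) = 4, d(34) = 4, d(35) = 4, d(36) = 9, d(37) = 2, d(38) = 4, d(39) = 4, d(40) = 8, d(41) = 2, d(42) = 8, d(43) = 2, d(44) = 6, d(45) = 6, d(46) = 4, d(47) = 2, d(48) = 10, d(49) = 3, d(50) = 6, d(51) = 4, d(52) = 6, d(53) = 2, d(54) = 8, d(55) = 4, d(56) = 8, d(57) = 4, d(58) = 4, d(59) = 2, d(60) = 12, d(61) = 2, d(62) = 4, d(63) = 6, d(64) = 7, d(65) = 4, d(66) = 8, d(67) = 2, d(68) = 6, d(69) = 4, d(70) = 8, d(71) = 2, d(72) = 12, d(73) = 2, d(74) = 4, d(75) = 6, d(76) = 6, d(77) = 4, d(78) = 8, d(79) = 2, d(80) = 10, d(81) = 5, d(82) = 4, d(83) = 2, d(84) = 12, d(85) = 4, d(86) = 4, d(87) = 4, d(88) = 8, d(89) = 2, d(90) = 12, d(91) = 4, d(92) = 6, d(93) = 4, d(94) = 4, d(95) = 4, d(96) = 12, d(97) = 2, d(98) = 6, d(99) = 6, d(100) = 9, d(101) = 2, d(102) = 8, d(103) = 2, d(104) = 8, d(105) = 8, d(106) = 4, d(107) = 2, d(108) = 12, d(109) = 2. Summing all 109 values: 530. (Dirichlet's divisor formula: Σ_{n ≤ x} d(n) = x ln(x) + (2γ − 1) x + O(√x). For x = 109, the asymptotic estimate is ≈ 528.19.)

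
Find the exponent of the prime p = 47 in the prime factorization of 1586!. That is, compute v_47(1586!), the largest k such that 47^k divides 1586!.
v_47(1586!) = 33

Legendre's formula: v_p(n!) = Σ_{k ≥ 1} ⌊n / p^k⌋. For p = 47, n = 1586, the terms are:
  ⌊1586/47^1⌋ = ⌊1586/47⌋ = 33
(the next term ⌊1586/47^2⌋ = 0, terminating the sum). Summing: v_47(1586!) = 33 = 33.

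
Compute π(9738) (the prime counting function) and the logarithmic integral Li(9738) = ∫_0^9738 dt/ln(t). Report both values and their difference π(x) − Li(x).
π(9738) = 1200;  Li(9738) ≈ 1217.65;  π(x) − Li(x) ≈ -17.65.

Direct count of primes ≤ 9738 gives π(9738) = 1200. Numerical evaluation of the logarithmic integral gives Li(9738) ≈ 1217.65. The difference π(x) − Li(x) ≈ -17.65 is typically negative for small/moderate x (Li(x) overestimates), though Littlewood's theorem shows this sign changes infinitely often.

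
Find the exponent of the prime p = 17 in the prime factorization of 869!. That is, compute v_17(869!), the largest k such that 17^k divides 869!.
v_17(869!) = 54

Legendre's formula: v_p(n!) = Σ_{k ≥ 1} ⌊n / p^k⌋. For p = 17, n = 869, the terms are:
  ⌊869/17^1⌋ = ⌊869/17⌋ = 51
  ⌊869/17^2⌋ = ⌊869/289⌋ = 3
(the next term ⌊869/17^3⌋ = 0, terminating the sum). Summing: v_17(869!) = 51 + 3 = 54.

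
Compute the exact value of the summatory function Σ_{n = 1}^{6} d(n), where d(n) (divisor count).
Σ_{n ≤ 6} d(n) = 14

Compute d(n) for each 1 ≤ n ≤ 6: d(1) = 1, d(2) = 2, d(3) = 2, d(4) = 3, d(5) = 2, d(6) = 4. Summing all 6 values: 14. (Dirichlet's divisor formula: Σ_{n ≤ x} d(n) = x ln(x) + (2γ − 1) x + O(√x). For x = 6, the asymptotic estimate is ≈ 11.68.)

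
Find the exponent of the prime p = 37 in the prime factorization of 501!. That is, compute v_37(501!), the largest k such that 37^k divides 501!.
v_37(501!) = 13

Legendre's formula: v_p(n!) = Σ_{k ≥ 1} ⌊n / p^k⌋. For p = 37, n = 501, the terms are:
  ⌊501/37^1⌋ = ⌊501/37⌋ = 13
(the next term ⌊501/37^2⌋ = 0, terminating the sum). Summing: v_37(501!) = 13 = 13.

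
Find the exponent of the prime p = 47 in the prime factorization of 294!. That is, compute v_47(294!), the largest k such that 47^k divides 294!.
v_47(294!) = 6

Legendre's formula: v_p(n!) = Σ_{k ≥ 1} ⌊n / p^k⌋. For p = 47, n = 294, the terms are:
  ⌊294/47^1⌋ = ⌊294/47⌋ = 6
(the next term ⌊294/47^2⌋ = 0, terminating the sum). Summing: v_47(294!) = 6 = 6.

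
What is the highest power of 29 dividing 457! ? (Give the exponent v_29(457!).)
v_29(457!) = 15

Legendre's formula: v_p(n!) = Σ_{k ≥ 1} ⌊n / p^k⌋. For p = 29, n = 457, the terms are:
  ⌊457/29^1⌋ = ⌊457/29⌋ = 15
(the next term ⌊457/29^2⌋ = 0, terminating the sum). Summing: v_29(457!) = 15 = 15.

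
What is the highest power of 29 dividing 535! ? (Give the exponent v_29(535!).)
v_29(535!) = 18

Legendre's formula: v_p(n!) = Σ_{k ≥ 1} ⌊n / p^k⌋. For p = 29, n = 535, the terms are:
  ⌊535/29^1⌋ = ⌊535/29⌋ = 18
(the next term ⌊535/29^2⌋ = 0, terminating the sum). Summing: v_29(535!) = 18 = 18.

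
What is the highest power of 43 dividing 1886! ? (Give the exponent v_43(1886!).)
v_43(1886!) = 44

Legendre's formula: v_p(n!) = Σ_{k ≥ 1} ⌊n / p^k⌋. For p = 43, n = 1886, the terms are:
  ⌊1886/43^1⌋ = ⌊1886/43⌋ = 43
  ⌊1886/43^2⌋ = ⌊1886/1849⌋ = 1
(the next term ⌊1886/43^3⌋ = 0, terminating the sum). Summing: v_43(1886!) = 43 + 1 = 44.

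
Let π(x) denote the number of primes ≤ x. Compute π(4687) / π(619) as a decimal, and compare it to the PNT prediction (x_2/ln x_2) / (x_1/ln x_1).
π(4687)/π(619) = 633/114 ≈ 5.5526;  PNT prediction ≈ 5.7584.

π(619) = 114 and π(4687) = 633, so π(4687)/π(619) ≈ 5.5526. The PNT-predicted ratio is (4687/ln(4687)) / (619/ln(619)) ≈ 5.7584. The two agree to within a few percent, as expected.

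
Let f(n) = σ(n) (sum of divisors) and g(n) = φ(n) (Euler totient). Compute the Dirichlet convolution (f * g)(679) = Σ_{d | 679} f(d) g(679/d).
(σ * φ)(679) = 2716

Divisors of 679: [1, 7, 97, 679]. For each d | 679:
  d = 1: σ(1) · φ(679/1) = 1 · 576 = 576
  d = 7: σ(7) · φ(679/7) = 8 · 96 = 768
  d = 97: σ(97) · φ(679/97) = 98 · 6 = 588
  d = 679: σ(679) · φ(679/679) = 784 · 1 = 784
Summing: (σ * φ)(679) = 576 + 768 + 588 + 784 = 2716.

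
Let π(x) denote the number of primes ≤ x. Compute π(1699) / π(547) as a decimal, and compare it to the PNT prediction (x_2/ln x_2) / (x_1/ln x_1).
π(1699)/π(547) = 266/101 ≈ 2.6337;  PNT prediction ≈ 2.6327.

π(547) = 101 and π(1699) = 266, so π(1699)/π(547) ≈ 2.6337. The PNT-predicted ratio is (1699/ln(1699)) / (547/ln(547)) ≈ 2.6327. The two agree to within a few percent, as expected.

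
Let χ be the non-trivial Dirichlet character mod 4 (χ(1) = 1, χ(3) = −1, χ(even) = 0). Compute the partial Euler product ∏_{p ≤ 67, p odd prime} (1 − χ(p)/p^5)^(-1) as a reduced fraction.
∏ = 37979204647637350516760877329690181347337250286656304892593349955377546774080367593893487696930042429/38125690090169221251718118687086971940856605396725095947148046662410194981822835725803035469807616000

The odd primes p ≤ 67 are [3, 5, 7, 11, 13, 17, 19, 23, 29, 31, 37, 41, 43, 47, 53, 59, 61, 67]. For each, χ(p) = 1 if p ≡ 1 mod 4, χ(p) = −1 if p ≡ 3 mod 4. Taking (1 − χ(p)/p^5)^(-1) = p^5/(p^5 − χ(p)): (1 − (-1)/3^5)^(-1) · (1 − (1)/5^5)^(-1) · (1 − (-1)/7^5)^(-1) · (1 − (-1)/11^5)^(-1) · (1 − (1)/13^5)^(-1) · (1 − (1)/17^5)^(-1) · (1 − (-1)/19^5)^(-1) · (1 − (-1)/23^5)^(-1) · (1 − (1)/29^5)^(-1) · (1 − (-1)/31^5)^(-1) · (1 − (1)/37^5)^(-1) · (1 − (1)/41^5)^(-1) · (1 − (-1)/43^5)^(-1) · (1 − (-1)/47^5)^(-1) · (1 − (1)/53^5)^(-1) · (1 − (-1)/59^5)^(-1) · (1 − (1)/61^5)^(-1) · (1 − (-1)/67^5)^(-1) = 37979204647637350516760877329690181347337250286656304892593349955377546774080367593893487696930042429/38125690090169221251718118687086971940856605396725095947148046662410194981822835725803035469807616000.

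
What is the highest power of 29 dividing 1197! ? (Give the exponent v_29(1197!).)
v_29(1197!) = 42

Legendre's formula: v_p(n!) = Σ_{k ≥ 1} ⌊n / p^k⌋. For p = 29, n = 1197, the terms are:
  ⌊1197/29^1⌋ = ⌊1197/29⌋ = 41
  ⌊1197/29^2⌋ = ⌊1197/841⌋ = 1
(the next term ⌊1197/29^3⌋ = 0, terminating the sum). Summing: v_29(1197!) = 41 + 1 = 42.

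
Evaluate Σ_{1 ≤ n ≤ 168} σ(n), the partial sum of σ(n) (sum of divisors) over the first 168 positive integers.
Σ_{n ≤ 168} σ(n) = 23355

Compute σ(n) for each 1 ≤ n ≤ 168: σ(1) = 1, σ(2) = 3, σ(3) = 4, σ(4) = 7, σ(5) = 6, σ(6) = 12, σ(7) = 8, σ(8) = 15, σ(9) = 13, σ(10) = 18, σ(11) = 12, σ(12) = 28, σ(13) = 14, σ(14) = 24, σ(15) = 24, σ(16) = 31, σ(17) = 18, σ(18) = 39, σ(19) = 20, σ(20) = 42, σ(21) = 32, σ(22) = 36, σ(23) = 24, σ(24) = 60, σ(25) = 31, σ(26) = 42, σ(27) = 40, σ(28) = 56, σ(29) = 30, σ(30) = 72, σ(31) = 32, σ(32) = 63, σ(33) = 48, σ(34) = 54, σ(35) = 48, σ(36) = 91, σ(37) = 38, σ(38) = 60, σ(39) = 56, σ(40) = 90, σ(41) = 42, σ(42) = 96, σ(43) = 44, σ(44) = 84, σ(45) = 78, σ(46) = 72, σ(47) = 48, σ(48) = 124, σ(49) = 57, σ(50) = 93, σ(51) = 72, σ(52) = 98, σ(53) = 54, σ(54) = 120, σ(55) = 72, σ(56) = 120, σ(57) = 80, σ(58) = 90, σ(59) = 60, σ(60) = 168, σ(61) = 62, σ(62) = 96, σ(63) = 104, σ(64) = 127, σ(65) = 84, σ(66) = 144, σ(67) = 68, σ(68) = 126, σ(69) = 96, σ(70) = 144, σ(71) = 72, σ(72) = 195, σ(73) = 74, σ(74) = 114, σ(75) = 124, σ(76) = 140, σ(77) = 96, σ(78) = 168, σ(79) = 80, σ(80) = 186, σ(81) = 121, σ(82) = 126, σ(83) = 84, σ(84) = 224, σ(85) = 108, σ(86) = 132, σ(87) = 120, σ(88) = 180, σ(89) = 90, σ(90) = 234, σ(91) = 112, σ(92) = 168, σ(93) = 128, σ(94) = 144, σ(95) = 120, σ(96) = 252, σ(97) = 98, σ(98) = 171, σ(99) = 156, σ(100) = 217, σ(101) = 102, σ(102) = 216, σ(103) = 104, σ(104) = 210, σ(105) = 192, σ(106) = 162, σ(107) = 108, σ(108) = 280, σ(109) = 110, σ(110) = 216, σ(111) = 152, σ(112) = 248, σ(113) = 114, σ(114) = 240, σ(115) = 144, σ(116) = 210, σ(117) = 182, σ(118) = 180, σ(119) = 144, σ(120) = 360, σ(121) = 133, σ(122) = 186, σ(123) = 168, σ(124) = 224, σ(125) = 156, σ(126) = 312, σ(127) = 128, σ(128) = 255, σ(129) = 176, σ(130) = 252, σ(131) = 132, σ(132) = 336, σ(133) = 160, σ(134) = 204, σ(135) = 240, σ(136) = 270, σ(137) = 138, σ(138) = 288, σ(139) = 140, σ(140) = 336, σ(141) = 192, σ(142) = 216, σ(143) = 168, σ(144) = 403, σ(145) = 180, σ(146) = 222, σ(147) = 228, σ(148) = 266, σ(149) = 150, σ(150) = 372, σ(151) = 152, σ(152) = 300, σ(153) = 234, σ(154) = 288, σ(155) = 192, σ(156) = 392, σ(157) = 158, σ(158) = 240, σ(159) = 216, σ(160) = 378, σ(161) = 192, σ(162) = 363, σ(163) = 164, σ(164) = 294, σ(165) = 288, σ(166) = 252, σ(167) = 168, σ(168) = 480. Summing all 168 values: 23355. (Average order: Σ_{n ≤ x} σ(n) ~ (π²/12) x². For x = 168, (π²/12)·168² ≈ 23213.31.)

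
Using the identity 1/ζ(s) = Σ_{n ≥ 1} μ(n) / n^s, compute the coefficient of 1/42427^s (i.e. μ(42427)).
μ(42427) = 1

Factor n = 42427 = 7 · 11 · 19 · 29. μ(n) = 0 if any exponent ≥ 2 (not squarefree); otherwise μ(n) = (−1)^{ω(n)} where ω(n) is the number of distinct prime factors. Applying: μ(42427) = 1.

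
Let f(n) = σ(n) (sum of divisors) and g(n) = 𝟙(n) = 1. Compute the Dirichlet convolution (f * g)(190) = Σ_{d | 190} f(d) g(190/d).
(σ * 𝟙)(190) = 588

Divisors of 190: [1, 2, 5, 10, 19, 38, 95, 190]. For each d | 190:
  d = 1: σ(1) · 𝟙(190/1) = 1 · 1 = 1
  d = 2: σ(2) · 𝟙(190/2) = 3 · 1 = 3
  d = 5: σ(5) · 𝟙(190/5) = 6 · 1 = 6
  d = 10: σ(10) · 𝟙(190/10) = 18 · 1 = 18
  d = 19: σ(19) · 𝟙(190/19) = 20 · 1 = 20
  d = 38: σ(38) · 𝟙(190/38) = 60 · 1 = 60
  d = 95: σ(95) · 𝟙(190/95) = 120 · 1 = 120
  d = 190: σ(190) · 𝟙(190/190) = 360 · 1 = 360
Summing: (σ * 𝟙)(190) = 1 + 3 + 6 + 18 + 20 + 60 + 120 + 360 = 588.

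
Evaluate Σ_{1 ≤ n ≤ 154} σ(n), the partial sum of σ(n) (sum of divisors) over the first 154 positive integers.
Σ_{n ≤ 154} σ(n) = 19578

Compute σ(n) for each 1 ≤ n ≤ 154: σ(1) = 1, σ(2) = 3, σ(3) = 4, σ(4) = 7, σ(5) = 6, σ(6) = 12, σ(7) = 8, σ(8) = 15, σ(9) = 13, σ(10) = 18, σ(11) = 12, σ(12) = 28, σ(13) = 14, σ(14) = 24, σ(15) = 24, σ(16) = 31, σ(17) = 18, σ(18) = 39, σ(19) = 20, σ(20) = 42, σ(21) = 32, σ(22) = 36, σ(23) = 24, σ(24) = 60, σ(25) = 31, σ(26) = 42, σ(27) = 40, σ(28) = 56, σ(29) = 30, σ(30) = 72, σ(31) = 32, σ(32) = 63, σ(33) = 48, σ(34) = 54, σ(35) = 48, σ(36) = 91, σ(37) = 38, σ(38) = 60, σ(39) = 56, σ(40) = 90, σ(41) = 42, σ(42) = 96, σ(43) = 44, σ(44) = 84, σ(45) = 78, σ(46) = 72, σ(47) = 48, σ(48) = 124, σ(49) = 57, σ(50) = 93, σ(51) = 72, σ(52) = 98, σ(53) = 54, σ(54) = 120, σ(55) = 72, σ(56) = 120, σ(57) = 80, σ(58) = 90, σ(59) = 60, σ(60) = 168, σ(61) = 62, σ(62) = 96, σ(63) = 104, σ(64) = 127, σ(65) = 84, σ(66) = 144, σ(67) = 68, σ(68) = 126, σ(69) = 96, σ(70) = 144, σ(71) = 72, σ(72) = 195, σ(73) = 74, σ(74) = 114, σ(75) = 124, σ(76) = 140, σ(77) = 96, σ(78) = 168, σ(79) = 80, σ(80) = 186, σ(81) = 121, σ(82) = 126, σ(83) = 84, σ(84) = 224, σ(85) = 108, σ(86) = 132, σ(87) = 120, σ(88) = 180, σ(89) = 90, σ(90) = 234, σ(91) = 112, σ(92) = 168, σ(93) = 128, σ(94) = 144, σ(95) = 120, σ(96) = 252, σ(97) = 98, σ(98) = 171, σ(99) = 156, σ(100) = 217, σ(101) = 102, σ(102) = 216, σ(103) = 104, σ(104) = 210, σ(105) = 192, σ(106) = 162, σ(107) = 108, σ(108) = 280, σ(109) = 110, σ(110) = 216, σ(111) = 152, σ(112) = 248, σ(113) = 114, σ(114) = 240, σ(115) = 144, σ(116) = 210, σ(117) = 182, σ(118) = 180, σ(119) = 144, σ(120) = 360, σ(121) = 133, σ(122) = 186, σ(123) = 168, σ(124) = 224, σ(125) = 156, σ(126) = 312, σ(127) = 128, σ(128) = 255, σ(129) = 176, σ(130) = 252, σ(131) = 132, σ(132) = 336, σ(133) = 160, σ(134) = 204, σ(135) = 240, σ(136) = 270, σ(137) = 138, σ(138) = 288, σ(139) = 140, σ(140) = 336, σ(141) = 192, σ(142) = 216, σ(143) = 168, σ(144) = 403, σ(145) = 180, σ(146) = 222, σ(147) = 228, σ(148) = 266, σ(149) = 150, σ(150) = 372, σ(151) = 152, σ(152) = 300, σ(153) = 234, σ(154) = 288. Summing all 154 values: 19578. (Average order: Σ_{n ≤ x} σ(n) ~ (π²/12) x². For x = 154, (π²/12)·154² ≈ 19505.63.)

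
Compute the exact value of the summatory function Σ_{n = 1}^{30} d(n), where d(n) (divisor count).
Σ_{n ≤ 30} d(n) = 111

Compute d(n) for each 1 ≤ n ≤ 30: d(1) = 1, d(2) = 2, d(3) = 2, d(4) = 3, d(5) = 2, d(6) = 4, d(7) = 2, d(8) = 4, d(9) = 3, d(10) = 4, d(11) = 2, d(12) = 6, d(13) = 2, d(14) = 4, d(15) = 4, d(16) = 5, d(17) = 2, d(18) = 6, d(19) = 2, d(20) = 6, d(21) = 4, d(22) = 4, d(23) = 2, d(24) = 8, d(25) = 3, d(26) = 4, d(27) = 4, d(28) = 6, d(29) = 2, d(30) = 8. Summing all 30 values: 111. (Dirichlet's divisor formula: Σ_{n ≤ x} d(n) = x ln(x) + (2γ − 1) x + O(√x). For x = 30, the asymptotic estimate is ≈ 106.67.)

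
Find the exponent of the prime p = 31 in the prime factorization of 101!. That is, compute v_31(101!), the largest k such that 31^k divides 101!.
v_31(101!) = 3

Legendre's formula: v_p(n!) = Σ_{k ≥ 1} ⌊n / p^k⌋. For p = 31, n = 101, the terms are:
  ⌊101/31^1⌋ = ⌊101/31⌋ = 3
(the next term ⌊101/31^2⌋ = 0, terminating the sum). Summing: v_31(101!) = 3 = 3.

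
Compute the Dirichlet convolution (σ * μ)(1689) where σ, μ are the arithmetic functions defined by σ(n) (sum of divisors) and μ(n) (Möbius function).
(σ * μ)(1689) = 1689

Divisors of 1689: [1, 3, 563, 1689]. For each d | 1689:
  d = 1: σ(1) · μ(1689/1) = 1 · 1 = 1
  d = 3: σ(3) · μ(1689/3) = 4 · -1 = -4
  d = 563: σ(563) · μ(1689/563) = 564 · -1 = -564
  d = 1689: σ(1689) · μ(1689/1689) = 2256 · 1 = 2256
Summing: (σ * μ)(1689) = 1 + -4 + -564 + 2256 = 1689.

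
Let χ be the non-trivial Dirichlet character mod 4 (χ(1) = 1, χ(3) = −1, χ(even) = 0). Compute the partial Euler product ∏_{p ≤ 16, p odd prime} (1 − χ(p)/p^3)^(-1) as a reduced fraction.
∏ = 17910767875/18484721664

The odd primes p ≤ 16 are [3, 5, 7, 11, 13]. For each, χ(p) = 1 if p ≡ 1 mod 4, χ(p) = −1 if p ≡ 3 mod 4. Taking (1 − χ(p)/p^3)^(-1) = p^3/(p^3 − χ(p)): (1 − (-1)/3^3)^(-1) · (1 − (1)/5^3)^(-1) · (1 − (-1)/7^3)^(-1) · (1 − (-1)/11^3)^(-1) · (1 − (1)/13^3)^(-1) = 17910767875/18484721664.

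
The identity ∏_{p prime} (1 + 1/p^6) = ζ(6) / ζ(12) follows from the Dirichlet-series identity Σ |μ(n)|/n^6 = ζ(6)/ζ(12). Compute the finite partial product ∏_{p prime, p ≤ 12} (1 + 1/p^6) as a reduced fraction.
∏ = 15453694564228141/15193991508488100

The primes p ≤ 12 are [2, 3, 5, 7, 11]. For each, (1 + 1/p^6) = (p^6 + 1)/p^6. Multiplying these fractions over p ∈ [2, 3, 5, 7, 11] gives 15453694564228141/15193991508488100. (In the limit P → ∞ this tends to ζ(6)/ζ(12).)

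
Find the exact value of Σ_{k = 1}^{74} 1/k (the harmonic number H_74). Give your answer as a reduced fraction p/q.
H_74 = 668934292077295215167676426926677/136851726813476721146087646859200

Direct summation: H_74 = 1 + 1/2 + ... + 1/74. The least common denominator is lcm(1, ..., 74) = 410555180440430163438262940577600; over this denominator the numerator is 410555180440430163438262940577600 + 205277590220215081719131470288800 + 136851726813476721146087646859200 + 102638795110107540859565735144400 + 82111036088086032687652588115520 + 68425863406738360573043823429600 + 58650740062918594776894705796800 + 51319397555053770429782867572200 + 45617242271158907048695882286400 + 41055518044043016343826294057760 + 37323198221857287585296630961600 + 34212931703369180286521911714800 + 31581167726186935649097149275200 + 29325370031459297388447352898400 + 27370345362695344229217529371840 + 25659698777526885214891433786100 + 24150304731790009614015467092800 + 22808621135579453524347941143200 + 21608167391601587549382260030400 + 20527759022021508171913147028880 + 19550246687639531592298235265600 + 18661599110928643792648315480800 + 17850225236540441888620127851200 + 17106465851684590143260955857400 + 16422207217617206537530517623104 + 15790583863093467824548574637600 + 15205747423719635682898627428800 + 14662685015729648694223676449200 + 14157075187601040118560791054400 + 13685172681347672114608764685920 + 13243715498078392368976223889600 + 12829849388763442607445716893050 + 12441066073952429195098876987200 + 12075152365895004807007733546400 + 11730148012583718955378941159360 + 11404310567789726762173970571600 + 11096085957849463876709809204800 + 10804083695800793774691130015200 + 10527055908728978549699049758400 + 10263879511010754085956573514440 + 10013540986351955205811291233600 + 9775123343819765796149117632800 + 9547794893963492172982859083200 + 9330799555464321896324157740400 + 9123448454231781409739176457280 + 8925112618270220944310063925600 + 8735216605115535392303466820800 + 8553232925842295071630477928700 + 8378677151845513539556386542400 + 8211103608808603268765258811552 + 8050101577263336538005155697600 + 7895291931546733912274287318800 + 7746324159253399310155904539200 + 7602873711859817841449313714400 + 7464639644371457517059326192320 + 7331342507864824347111838224600 + 7202722463867195849794086676800 + 7078537593800520059280395527200 + 6958562380346273956580727806400 + 6842586340673836057304382342960 + 6730412794105412515381359681600 + 6621857749039196184488111944800 + 6516748895879843864099411755200 + 6414924694381721303722858446525 + 6316233545237387129819429855040 + 6220533036976214597549438493600 + 6127689260304927812511387172800 + 6037576182947502403503866773200 + 5950075078846813962873375950400 + 5865074006291859477689470579680 + 5782467330146903710398069585600 + 5702155283894863381086985285800 + 5624043567677125526551547131200 + 5548042978924731938354904602400 = 2006802876231885645503029280780031, so H_74 = 2006802876231885645503029280780031/410555180440430163438262940577600; reducing by gcd(2006802876231885645503029280780031, 410555180440430163438262940577600) = 3 gives 668934292077295215167676426926677/136851726813476721146087646859200 ≈ 4.88802. (The PNT-adjacent estimate ln(74) + γ ≈ 4.88128 matches within O(1/n).)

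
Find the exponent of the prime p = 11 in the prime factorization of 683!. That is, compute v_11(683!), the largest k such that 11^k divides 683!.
v_11(683!) = 67

Legendre's formula: v_p(n!) = Σ_{k ≥ 1} ⌊n / p^k⌋. For p = 11, n = 683, the terms are:
  ⌊683/11^1⌋ = ⌊683/11⌋ = 62
  ⌊683/11^2⌋ = ⌊683/121⌋ = 5
(the next term ⌊683/11^3⌋ = 0, terminating the sum). Summing: v_11(683!) = 62 + 5 = 67.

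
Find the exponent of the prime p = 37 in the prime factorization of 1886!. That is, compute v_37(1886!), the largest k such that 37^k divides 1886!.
v_37(1886!) = 51

Legendre's formula: v_p(n!) = Σ_{k ≥ 1} ⌊n / p^k⌋. For p = 37, n = 1886, the terms are:
  ⌊1886/37^1⌋ = ⌊1886/37⌋ = 50
  ⌊1886/37^2⌋ = ⌊1886/1369⌋ = 1
(the next term ⌊1886/37^3⌋ = 0, terminating the sum). Summing: v_37(1886!) = 50 + 1 = 51.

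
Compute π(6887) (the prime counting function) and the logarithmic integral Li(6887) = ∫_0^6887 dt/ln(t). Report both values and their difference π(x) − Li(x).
π(6887) = 886;  Li(6887) ≈ 901.56;  π(x) − Li(x) ≈ -15.56.

Direct count of primes ≤ 6887 gives π(6887) = 886. Numerical evaluation of the logarithmic integral gives Li(6887) ≈ 901.56. The difference π(x) − Li(x) ≈ -15.56 is typically negative for small/moderate x (Li(x) overestimates), though Littlewood's theorem shows this sign changes infinitely often.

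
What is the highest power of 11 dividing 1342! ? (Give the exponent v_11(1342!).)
v_11(1342!) = 134

Legendre's formula: v_p(n!) = Σ_{k ≥ 1} ⌊n / p^k⌋. For p = 11, n = 1342, the terms are:
  ⌊1342/11^1⌋ = ⌊1342/11⌋ = 122
  ⌊1342/11^2⌋ = ⌊1342/121⌋ = 11
  ⌊1342/11^3⌋ = ⌊1342/1331⌋ = 1
(the next term ⌊1342/11^4⌋ = 0, terminating the sum). Summing: v_11(1342!) = 122 + 11 + 1 = 134.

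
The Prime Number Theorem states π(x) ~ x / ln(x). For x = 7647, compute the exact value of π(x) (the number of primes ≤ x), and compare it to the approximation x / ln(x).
π(7647) = 970;  x/ln(x) ≈ 855.17;  relative error ≈ 11.84%.

Directly count primes up to 7647: π(7647) = 970. The PNT approximation gives 7647/ln(7647) ≈ 7647/8.94207 ≈ 855.17. Relative error (π(x) − x/ln(x)) / π(x) ≈ 11.84%; the approximation is known to undercount slightly (Li(x) is a better estimate).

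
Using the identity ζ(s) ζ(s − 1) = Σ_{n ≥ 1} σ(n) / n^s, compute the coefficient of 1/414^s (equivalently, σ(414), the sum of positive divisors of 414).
σ(414) = 936

In the product (Σ m^0/m^s)(Σ k / k^s) = Σ (Σ_{d | n} d) / n^s, the coefficient of 1/n^s is σ(n) = Σ_{d | n} d. For n = 414, divisors are [1, 2, 3, 6, 9, 18, 23, 46, 69, 138, 207, 414]; summing: σ(414) = 936.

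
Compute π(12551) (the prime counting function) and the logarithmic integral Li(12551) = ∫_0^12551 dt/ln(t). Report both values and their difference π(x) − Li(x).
π(12551) = 1499;  Li(12551) ≈ 1519.62;  π(x) − Li(x) ≈ -20.62.

Direct count of primes ≤ 12551 gives π(12551) = 1499. Numerical evaluation of the logarithmic integral gives Li(12551) ≈ 1519.62. The difference π(x) − Li(x) ≈ -20.62 is typically negative for small/moderate x (Li(x) overestimates), though Littlewood's theorem shows this sign changes infinitely often.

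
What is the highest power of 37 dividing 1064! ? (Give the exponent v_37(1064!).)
v_37(1064!) = 28

Legendre's formula: v_p(n!) = Σ_{k ≥ 1} ⌊n / p^k⌋. For p = 37, n = 1064, the terms are:
  ⌊1064/37^1⌋ = ⌊1064/37⌋ = 28
(the next term ⌊1064/37^2⌋ = 0, terminating the sum). Summing: v_37(1064!) = 28 = 28.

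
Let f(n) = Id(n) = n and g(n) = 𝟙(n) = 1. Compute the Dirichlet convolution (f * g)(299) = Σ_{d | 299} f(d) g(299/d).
(Id * 𝟙)(299) = 336

Divisors of 299: [1, 13, 23, 299]. For each d | 299:
  d = 1: Id(1) · 𝟙(299/1) = 1 · 1 = 1
  d = 13: Id(13) · 𝟙(299/13) = 13 · 1 = 13
  d = 23: Id(23) · 𝟙(299/23) = 23 · 1 = 23
  d = 299: Id(299) · 𝟙(299/299) = 299 · 1 = 299
Summing: (Id * 𝟙)(299) = 1 + 13 + 23 + 299 = 336.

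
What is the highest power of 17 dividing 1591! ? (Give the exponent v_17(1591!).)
v_17(1591!) = 98

Legendre's formula: v_p(n!) = Σ_{k ≥ 1} ⌊n / p^k⌋. For p = 17, n = 1591, the terms are:
  ⌊1591/17^1⌋ = ⌊1591/17⌋ = 93
  ⌊1591/17^2⌋ = ⌊1591/289⌋ = 5
(the next term ⌊1591/17^3⌋ = 0, terminating the sum). Summing: v_17(1591!) = 93 + 5 = 98.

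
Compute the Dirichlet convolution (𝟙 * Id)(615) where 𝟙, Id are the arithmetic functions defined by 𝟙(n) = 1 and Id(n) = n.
(𝟙 * Id)(615) = 1008

Divisors of 615: [1, 3, 5, 15, 41, 123, 205, 615]. For each d | 615:
  d = 1: 𝟙(1) · Id(615/1) = 1 · 615 = 615
  d = 3: 𝟙(3) · Id(615/3) = 1 · 205 = 205
  d = 5: 𝟙(5) · Id(615/5) = 1 · 123 = 123
  d = 15: 𝟙(15) · Id(615/15) = 1 · 41 = 41
  d = 41: 𝟙(41) · Id(615/41) = 1 · 15 = 15
  d = 123: 𝟙(123) · Id(615/123) = 1 · 5 = 5
  d = 205: 𝟙(205) · Id(615/205) = 1 · 3 = 3
  d = 615: 𝟙(615) · Id(615/615) = 1 · 1 = 1
Summing: (𝟙 * Id)(615) = 615 + 205 + 123 + 41 + 15 + 5 + 3 + 1 = 1008.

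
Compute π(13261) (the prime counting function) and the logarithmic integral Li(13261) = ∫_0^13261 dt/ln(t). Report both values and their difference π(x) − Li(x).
π(13261) = 1576;  Li(13261) ≈ 1594.63;  π(x) − Li(x) ≈ -18.63.

Direct count of primes ≤ 13261 gives π(13261) = 1576. Numerical evaluation of the logarithmic integral gives Li(13261) ≈ 1594.63. The difference π(x) − Li(x) ≈ -18.63 is typically negative for small/moderate x (Li(x) overestimates), though Littlewood's theorem shows this sign changes infinitely often.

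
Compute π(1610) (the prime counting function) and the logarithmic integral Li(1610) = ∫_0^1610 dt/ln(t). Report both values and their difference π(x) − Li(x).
π(1610) = 254;  Li(1610) ≈ 262.78;  π(x) − Li(x) ≈ -8.78.

Direct count of primes ≤ 1610 gives π(1610) = 254. Numerical evaluation of the logarithmic integral gives Li(1610) ≈ 262.78. The difference π(x) − Li(x) ≈ -8.78 is typically negative for small/moderate x (Li(x) overestimates), though Littlewood's theorem shows this sign changes infinitely often.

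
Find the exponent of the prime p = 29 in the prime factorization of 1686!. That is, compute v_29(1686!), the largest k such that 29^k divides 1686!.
v_29(1686!) = 60

Legendre's formula: v_p(n!) = Σ_{k ≥ 1} ⌊n / p^k⌋. For p = 29, n = 1686, the terms are:
  ⌊1686/29^1⌋ = ⌊1686/29⌋ = 58
  ⌊1686/29^2⌋ = ⌊1686/841⌋ = 2
(the next term ⌊1686/29^3⌋ = 0, terminating the sum). Summing: v_29(1686!) = 58 + 2 = 60.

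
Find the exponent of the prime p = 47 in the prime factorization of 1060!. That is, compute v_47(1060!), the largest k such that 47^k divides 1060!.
v_47(1060!) = 22

Legendre's formula: v_p(n!) = Σ_{k ≥ 1} ⌊n / p^k⌋. For p = 47, n = 1060, the terms are:
  ⌊1060/47^1⌋ = ⌊1060/47⌋ = 22
(the next term ⌊1060/47^2⌋ = 0, terminating the sum). Summing: v_47(1060!) = 22 = 22.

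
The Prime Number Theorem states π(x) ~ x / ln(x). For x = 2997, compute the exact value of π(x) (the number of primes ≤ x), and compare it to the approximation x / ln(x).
π(2997) = 429;  x/ln(x) ≈ 374.37;  relative error ≈ 12.73%.

Directly count primes up to 2997: π(2997) = 429. The PNT approximation gives 2997/ln(2997) ≈ 2997/8.00537 ≈ 374.37. Relative error (π(x) − x/ln(x)) / π(x) ≈ 12.73%; the approximation is known to undercount slightly (Li(x) is a better estimate).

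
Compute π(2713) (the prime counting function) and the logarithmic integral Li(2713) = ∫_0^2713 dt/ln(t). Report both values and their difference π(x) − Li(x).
π(2713) = 396;  Li(2713) ≈ 406.69;  π(x) − Li(x) ≈ -10.69.

Direct count of primes ≤ 2713 gives π(2713) = 396. Numerical evaluation of the logarithmic integral gives Li(2713) ≈ 406.69. The difference π(x) − Li(x) ≈ -10.69 is typically negative for small/moderate x (Li(x) overestimates), though Littlewood's theorem shows this sign changes infinitely often.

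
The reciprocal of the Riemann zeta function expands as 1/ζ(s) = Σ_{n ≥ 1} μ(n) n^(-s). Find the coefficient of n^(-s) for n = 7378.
μ(7378) = 1

Factor n = 7378 = 2 · 7 · 17 · 31. μ(n) = 0 if any exponent ≥ 2 (not squarefree); otherwise μ(n) = (−1)^{ω(n)} where ω(n) is the number of distinct prime factors. Applying: μ(7378) = 1.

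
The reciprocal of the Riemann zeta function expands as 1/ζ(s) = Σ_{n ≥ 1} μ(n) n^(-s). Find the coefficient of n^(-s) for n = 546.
μ(546) = 1

Factor n = 546 = 2 · 3 · 7 · 13. μ(n) = 0 if any exponent ≥ 2 (not squarefree); otherwise μ(n) = (−1)^{ω(n)} where ω(n) is the number of distinct prime factors. Applying: μ(546) = 1.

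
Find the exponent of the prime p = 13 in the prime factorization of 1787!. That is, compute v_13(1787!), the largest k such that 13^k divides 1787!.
v_13(1787!) = 147

Legendre's formula: v_p(n!) = Σ_{k ≥ 1} ⌊n / p^k⌋. For p = 13, n = 1787, the terms are:
  ⌊1787/13^1⌋ = ⌊1787/13⌋ = 137
  ⌊1787/13^2⌋ = ⌊1787/169⌋ = 10
(the next term ⌊1787/13^3⌋ = 0, terminating the sum). Summing: v_13(1787!) = 137 + 10 = 147.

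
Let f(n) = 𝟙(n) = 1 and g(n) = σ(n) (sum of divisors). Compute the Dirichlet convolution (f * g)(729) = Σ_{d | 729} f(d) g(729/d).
(𝟙 * σ)(729) = 1636

Divisors of 729: [1, 3, 9, 27, 81, 243, 729]. For each d | 729:
  d = 1: 𝟙(1) · σ(729/1) = 1 · 1093 = 1093
  d = 3: 𝟙(3) · σ(729/3) = 1 · 364 = 364
  d = 9: 𝟙(9) · σ(729/9) = 1 · 121 = 121
  d = 27: 𝟙(27) · σ(729/27) = 1 · 40 = 40
  d = 81: 𝟙(81) · σ(729/81) = 1 · 13 = 13
  d = 243: 𝟙(243) · σ(729/243) = 1 · 4 = 4
  d = 729: 𝟙(729) · σ(729/729) = 1 · 1 = 1
Summing: (𝟙 * σ)(729) = 1093 + 364 + 121 + 40 + 13 + 4 + 1 = 1636.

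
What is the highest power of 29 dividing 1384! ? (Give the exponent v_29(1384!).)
v_29(1384!) = 48

Legendre's formula: v_p(n!) = Σ_{k ≥ 1} ⌊n / p^k⌋. For p = 29, n = 1384, the terms are:
  ⌊1384/29^1⌋ = ⌊1384/29⌋ = 47
  ⌊1384/29^2⌋ = ⌊1384/841⌋ = 1
(the next term ⌊1384/29^3⌋ = 0, terminating the sum). Summing: v_29(1384!) = 47 + 1 = 48.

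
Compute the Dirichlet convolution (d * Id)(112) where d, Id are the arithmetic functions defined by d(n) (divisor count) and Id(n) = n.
(d * Id)(112) = 513

Divisors of 112: [1, 2, 4, 7, 8, 14, 16, 28, 56, 112]. For each d | 112:
  d = 1: d(1) · Id(112/1) = 1 · 112 = 112
  d = 2: d(2) · Id(112/2) = 2 · 56 = 112
  d = 4: d(4) · Id(112/4) = 3 · 28 = 84
  d = 7: d(7) · Id(112/7) = 2 · 16 = 32
  d = 8: d(8) · Id(112/8) = 4 · 14 = 56
  d = 14: d(14) · Id(112/14) = 4 · 8 = 32
  d = 16: d(16) · Id(112/16) = 5 · 7 = 35
  d = 28: d(28) · Id(112/28) = 6 · 4 = 24
  d = 56: d(56) · Id(112/56) = 8 · 2 = 16
  d = 112: d(112) · Id(112/112) = 10 · 1 = 10
Summing: (d * Id)(112) = 112 + 112 + 84 + 32 + 56 + 32 + 35 + 24 + 16 + 10 = 513.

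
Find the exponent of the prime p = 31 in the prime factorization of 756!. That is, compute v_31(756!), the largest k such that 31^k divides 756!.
v_31(756!) = 24

Legendre's formula: v_p(n!) = Σ_{k ≥ 1} ⌊n / p^k⌋. For p = 31, n = 756, the terms are:
  ⌊756/31^1⌋ = ⌊756/31⌋ = 24
(the next term ⌊756/31^2⌋ = 0, terminating the sum). Summing: v_31(756!) = 24 = 24.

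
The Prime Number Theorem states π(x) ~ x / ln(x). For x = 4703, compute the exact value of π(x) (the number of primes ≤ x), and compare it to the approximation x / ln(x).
π(4703) = 635;  x/ln(x) ≈ 556.18;  relative error ≈ 12.41%.

Directly count primes up to 4703: π(4703) = 635. The PNT approximation gives 4703/ln(4703) ≈ 4703/8.45596 ≈ 556.18. Relative error (π(x) − x/ln(x)) / π(x) ≈ 12.41%; the approximation is known to undercount slightly (Li(x) is a better estimate).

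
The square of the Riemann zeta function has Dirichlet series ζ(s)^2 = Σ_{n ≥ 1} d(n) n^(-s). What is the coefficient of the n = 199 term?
d(199) = 2

ζ(s)^2 = (Σ 1/m^s)(Σ 1/k^s). The coefficient of 1/n^s in the product is the number of ordered pairs (m, k) with mk = n, which equals d(n). For n = 199, divisors are [1, 199], so d(199) = 2.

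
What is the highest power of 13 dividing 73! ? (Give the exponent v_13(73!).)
v_13(73!) = 5

Legendre's formula: v_p(n!) = Σ_{k ≥ 1} ⌊n / p^k⌋. For p = 13, n = 73, the terms are:
  ⌊73/13^1⌋ = ⌊73/13⌋ = 5
(the next term ⌊73/13^2⌋ = 0, terminating the sum). Summing: v_13(73!) = 5 = 5.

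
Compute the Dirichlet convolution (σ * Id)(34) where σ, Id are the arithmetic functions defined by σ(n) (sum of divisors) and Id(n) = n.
(σ * Id)(34) = 175

Divisors of 34: [1, 2, 17, 34]. For each d | 34:
  d = 1: σ(1) · Id(34/1) = 1 · 34 = 34
  d = 2: σ(2) · Id(34/2) = 3 · 17 = 51
  d = 17: σ(17) · Id(34/17) = 18 · 2 = 36
  d = 34: σ(34) · Id(34/34) = 54 · 1 = 54
Summing: (σ * Id)(34) = 34 + 51 + 36 + 54 = 175.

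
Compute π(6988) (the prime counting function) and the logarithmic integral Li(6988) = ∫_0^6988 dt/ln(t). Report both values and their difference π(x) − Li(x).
π(6988) = 898;  Li(6988) ≈ 912.98;  π(x) − Li(x) ≈ -14.98.

Direct count of primes ≤ 6988 gives π(6988) = 898. Numerical evaluation of the logarithmic integral gives Li(6988) ≈ 912.98. The difference π(x) − Li(x) ≈ -14.98 is typically negative for small/moderate x (Li(x) overestimates), though Littlewood's theorem shows this sign changes infinitely often.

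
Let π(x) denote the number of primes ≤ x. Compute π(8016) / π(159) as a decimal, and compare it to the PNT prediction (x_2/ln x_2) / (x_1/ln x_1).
π(8016)/π(159) = 1009/37 ≈ 27.2703;  PNT prediction ≈ 28.4285.

π(159) = 37 and π(8016) = 1009, so π(8016)/π(159) ≈ 27.2703. The PNT-predicted ratio is (8016/ln(8016)) / (159/ln(159)) ≈ 28.4285. The two agree to within a few percent, as expected.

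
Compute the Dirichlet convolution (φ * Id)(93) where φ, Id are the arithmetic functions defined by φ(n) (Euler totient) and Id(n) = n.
(φ * Id)(93) = 305

Divisors of 93: [1, 3, 31, 93]. For each d | 93:
  d = 1: φ(1) · Id(93/1) = 1 · 93 = 93
  d = 3: φ(3) · Id(93/3) = 2 · 31 = 62
  d = 31: φ(31) · Id(93/31) = 30 · 3 = 90
  d = 93: φ(93) · Id(93/93) = 60 · 1 = 60
Summing: (φ * Id)(93) = 93 + 62 + 90 + 60 = 305.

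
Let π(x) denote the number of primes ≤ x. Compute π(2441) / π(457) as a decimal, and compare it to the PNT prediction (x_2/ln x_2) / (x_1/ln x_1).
π(2441)/π(457) = 362/88 ≈ 4.1136;  PNT prediction ≈ 4.1940.

π(457) = 88 and π(2441) = 362, so π(2441)/π(457) ≈ 4.1136. The PNT-predicted ratio is (2441/ln(2441)) / (457/ln(457)) ≈ 4.1940. The two agree to within a few percent, as expected.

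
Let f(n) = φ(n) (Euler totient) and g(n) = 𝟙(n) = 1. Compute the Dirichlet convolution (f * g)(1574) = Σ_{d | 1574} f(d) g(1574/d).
(φ * 𝟙)(1574) = 1574

Divisors of 1574: [1, 2, 787, 1574]. For each d | 1574:
  d = 1: φ(1) · 𝟙(1574/1) = 1 · 1 = 1
  d = 2: φ(2) · 𝟙(1574/2) = 1 · 1 = 1
  d = 787: φ(787) · 𝟙(1574/787) = 786 · 1 = 786
  d = 1574: φ(1574) · 𝟙(1574/1574) = 786 · 1 = 786
Summing: (φ * 𝟙)(1574) = 1 + 1 + 786 + 786 = 1574.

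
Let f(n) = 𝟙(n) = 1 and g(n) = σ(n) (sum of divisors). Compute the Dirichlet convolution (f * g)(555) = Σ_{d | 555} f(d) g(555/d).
(𝟙 * σ)(555) = 1365

Divisors of 555: [1, 3, 5, 15, 37, 111, 185, 555]. For each d | 555:
  d = 1: 𝟙(1) · σ(555/1) = 1 · 912 = 912
  d = 3: 𝟙(3) · σ(555/3) = 1 · 228 = 228
  d = 5: 𝟙(5) · σ(555/5) = 1 · 152 = 152
  d = 15: 𝟙(15) · σ(555/15) = 1 · 38 = 38
  d = 37: 𝟙(37) · σ(555/37) = 1 · 24 = 24
  d = 111: 𝟙(111) · σ(555/111) = 1 · 6 = 6
  d = 185: 𝟙(185) · σ(555/185) = 1 · 4 = 4
  d = 555: 𝟙(555) · σ(555/555) = 1 · 1 = 1
Summing: (𝟙 * σ)(555) = 912 + 228 + 152 + 38 + 24 + 6 + 4 + 1 = 1365.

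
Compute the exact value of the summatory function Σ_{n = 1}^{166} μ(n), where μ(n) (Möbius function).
Σ_{n ≤ 166} μ(n) = 0

Compute μ(n) for each 1 ≤ n ≤ 166: μ(1) = 1, μ(2) = -1, μ(3) = -1, μ(4) = 0, μ(5) = -1, μ(6) = 1, μ(7) = -1, μ(8) = 0, μ(9) = 0, μ(10) = 1, μ(11) = -1, μ(12) = 0, μ(13) = -1, μ(14) = 1, μ(15) = 1, μ(16) = 0, μ(17) = -1, μ(18) = 0, μ(19) = -1, μ(20) = 0, μ(21) = 1, μ(22) = 1, μ(23) = -1, μ(24) = 0, μ(25) = 0, μ(26) = 1, μ(27) = 0, μ(28) = 0, μ(29) = -1, μ(30) = -1, μ(31) = -1, μ(32) = 0, μ(33) = 1, μ(34) = 1, μ(35) = 1, μ(36) = 0, μ(37) = -1, μ(38) = 1, μ(39) = 1, μ(40) = 0, μ(41) = -1, μ(42) = -1, μ(43) = -1, μ(44) = 0, μ(45) = 0, μ(46) = 1, μ(47) = -1, μ(48) = 0, μ(49) = 0, μ(50) = 0, μ(51) = 1, μ(52) = 0, μ(53) = -1, μ(54) = 0, μ(55) = 1, μ(56) = 0, μ(57) = 1, μ(58) = 1, μ(59) = -1, μ(60) = 0, μ(61) = -1, μ(62) = 1, μ(63) = 0, μ(64) = 0, μ(65) = 1, μ(66) = -1, μ(67) = -1, μ(68) = 0, μ(69) = 1, μ(70) = -1, μ(71) = -1, μ(72) = 0, μ(73) = -1, μ(74) = 1, μ(75) = 0, μ(76) = 0, μ(77) = 1, μ(78) = -1, μ(79) = -1, μ(80) = 0, μ(81) = 0, μ(82) = 1, μ(83) = -1, μ(84) = 0, μ(85) = 1, μ(86) = 1, μ(87) = 1, μ(88) = 0, μ(89) = -1, μ(90) = 0, μ(91) = 1, μ(92) = 0, μ(93) = 1, μ(94) = 1, μ(95) = 1, μ(96) = 0, μ(97) = -1, μ(98) = 0, μ(99) = 0, μ(100) = 0, μ(101) = -1, μ(102) = -1, μ(103) = -1, μ(104) = 0, μ(105) = -1, μ(106) = 1, μ(107) = -1, μ(108) = 0, μ(109) = -1, μ(110) = -1, μ(111) = 1, μ(112) = 0, μ(113) = -1, μ(114) = -1, μ(115) = 1, μ(116) = 0, μ(117) = 0, μ(118) = 1, μ(119) = 1, μ(120) = 0, μ(121) = 0, μ(122) = 1, μ(123) = 1, μ(124) = 0, μ(125) = 0, μ(126) = 0, μ(127) = -1, μ(128) = 0, μ(129) = 1, μ(130) = -1, μ(131) = -1, μ(132) = 0, μ(133) = 1, μ(134) = 1, μ(135) = 0, μ(136) = 0, μ(137) = -1, μ(138) = -1, μ(139) = -1, μ(140) = 0, μ(141) = 1, μ(142) = 1, μ(143) = 1, μ(144) = 0, μ(145) = 1, μ(146) = 1, μ(147) = 0, μ(148) = 0, μ(149) = -1, μ(150) = 0, μ(151) = -1, μ(152) = 0, μ(153) = 0, μ(154) = -1, μ(155) = 1, μ(156) = 0, μ(157) = -1, μ(158) = 1, μ(159) = 1, μ(160) = 0, μ(161) = 1, μ(162) = 0, μ(163) = -1, μ(164) = 0, μ(165) = -1, μ(166) = 1. Summing all 166 values: 0. (Mertens function M(x) = Σ_{n ≤ x} μ(n); on average M(x) should be small (PNT ⟺ M(x) = o(x)).)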